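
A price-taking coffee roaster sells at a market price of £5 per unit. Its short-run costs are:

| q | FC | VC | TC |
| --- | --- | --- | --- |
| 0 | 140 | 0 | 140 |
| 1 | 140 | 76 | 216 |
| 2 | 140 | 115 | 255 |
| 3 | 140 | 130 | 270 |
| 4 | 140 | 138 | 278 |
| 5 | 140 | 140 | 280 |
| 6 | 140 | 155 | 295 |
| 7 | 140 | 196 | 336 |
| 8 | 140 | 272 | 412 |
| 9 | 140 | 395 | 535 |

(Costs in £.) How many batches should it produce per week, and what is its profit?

Profit at each row (π = 5q − TC): q=0: -140; q=1: -211; q=2: -245; q=3: -255; q=4: -258; q=5: -255; q=6: -265; q=7: -301; q=8: -372; q=9: -490.
Profit is highest at q = 0. Equivalently, the lowest AVC in the table is 155/6 ≈ £25.83 at q = 6, and P = £5 falls below it — price never covers variable cost, so the firm shuts down and loses only its fixed cost.

q = 0 (shut down); profit = -£140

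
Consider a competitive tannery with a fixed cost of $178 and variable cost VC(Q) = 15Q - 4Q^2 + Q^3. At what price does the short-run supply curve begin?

The shutdown price is the minimum of AVC. VC = 15Q - 4Q^2 + Q^3, so AVC = 15 - 4Q + Q^2.
At the minimum of AVC, MC = AVC. MC = 15 - 8Q + 3Q^2; setting MC = AVC gives 2Q^2 - 4Q = 0, so Q = 2. min AVC = 11.
The firm shuts down for any P below $11.

$11 per unit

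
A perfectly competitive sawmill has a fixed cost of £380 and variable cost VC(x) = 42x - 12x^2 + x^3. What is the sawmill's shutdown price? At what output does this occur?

£6 per unit, at x = 6

The firm shuts down when price falls below the minimum of average variable cost. AVC = VC/x = 42 - 12x + x^2.
dAVC/dx = -12 + 2x = 0 gives x = 6. min AVC = 42 - 12·6 + 6^2 = 6.
For P < £6 the firm produces nothing.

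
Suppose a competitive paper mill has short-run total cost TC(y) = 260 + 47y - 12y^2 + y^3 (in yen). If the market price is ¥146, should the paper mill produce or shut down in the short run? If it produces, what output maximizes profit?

Produce at y = 11

From TC, MC = TC'(y) = 47 - 24y + 3y^2 and AVC = VC/y = 47 - 12y + y^2.
AVC is minimized where dAVC/dy = -12 + 2y = 0, at y = 6; min AVC = 47 - 12·6 + 6^2 = ¥11.
P = ¥146 exceeds min AVC = ¥11, so the firm stays open.
P = MC gives -99 - 24y + 3y^2 = 0, with roots -3 and 11. Take the larger (rising MC): y* = 11.
Check: AVC at y = 11 is ¥36 ≤ P, so revenue covers variable cost.
Profit = P·y − TC = 146·11 − 656 = ¥950.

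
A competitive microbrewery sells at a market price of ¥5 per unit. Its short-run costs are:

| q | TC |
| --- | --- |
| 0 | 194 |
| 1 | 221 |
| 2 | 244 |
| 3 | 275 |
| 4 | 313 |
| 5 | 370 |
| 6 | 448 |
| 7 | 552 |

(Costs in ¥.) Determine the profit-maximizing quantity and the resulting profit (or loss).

q = 0 (shut down); profit = -¥194

Profit at each row (π = 5q − TC): q=0: -194; q=1: -216; q=2: -234; q=3: -260; q=4: -293; q=5: -345; q=6: -418; q=7: -517.
Profit is highest at q = 0. Equivalently, the lowest AVC in the table is 50/2 ≈ ¥25 at q = 2, and P = ¥5 falls below it — price never covers variable cost, so the firm shuts down and loses only its fixed cost.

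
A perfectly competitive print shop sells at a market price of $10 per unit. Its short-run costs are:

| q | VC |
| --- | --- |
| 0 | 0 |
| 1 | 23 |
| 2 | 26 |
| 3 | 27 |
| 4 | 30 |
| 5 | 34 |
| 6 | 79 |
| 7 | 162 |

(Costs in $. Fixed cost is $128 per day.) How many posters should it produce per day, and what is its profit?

Compute π = P·q − TC at each output: q=0: -128; q=1: -141; q=2: -134; q=3: -125; q=4: -118; q=5: -112; q=6: -147; q=7: -220.
Profit is maximized at q = 5. AVC there is 34/5 = $6.80 ≤ P, so producing beats shutting down (which would give -$128).

q = 5; profit = -$112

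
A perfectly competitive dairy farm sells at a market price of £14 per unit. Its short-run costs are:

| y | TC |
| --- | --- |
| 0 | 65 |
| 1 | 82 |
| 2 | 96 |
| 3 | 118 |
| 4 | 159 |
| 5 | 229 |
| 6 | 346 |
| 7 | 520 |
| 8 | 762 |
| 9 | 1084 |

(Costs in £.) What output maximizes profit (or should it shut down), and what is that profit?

Compute π = P·y − TC at each output: y=0: -65; y=1: -68; y=2: -68; y=3: -76; y=4: -103; y=5: -159; y=6: -262; y=7: -422; y=8: -650; y=9: -958.
Profit is highest at y = 0. Equivalently, the lowest AVC in the table is 31/2 ≈ £15.50 at y = 2, and P = £14 falls below it — price never covers variable cost, so the firm shuts down and loses only its fixed cost.

y = 0 (shut down); profit = -£65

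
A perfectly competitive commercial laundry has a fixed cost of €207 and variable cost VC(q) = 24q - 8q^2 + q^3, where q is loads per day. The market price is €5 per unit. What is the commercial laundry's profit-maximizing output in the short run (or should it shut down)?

From TC, MC = TC'(q) = 24 - 16q + 3q^2 and AVC = VC/q = 24 - 8q + q^2.
AVC hits its minimum where MC = AVC, at q = 4, giving min AVC = 24 - 8·4 + 4^2 = €8.
P = €5 lies below min AVC = €8; no output level covers variable cost.
The firm minimizes its loss by shutting down and losing only its fixed cost of €207.

Shut down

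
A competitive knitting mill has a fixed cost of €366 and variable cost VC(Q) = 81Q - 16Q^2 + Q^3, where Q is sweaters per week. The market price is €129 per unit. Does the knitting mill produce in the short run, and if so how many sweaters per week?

Produce at Q = 12

From TC, MC = TC'(Q) = 81 - 32Q + 3Q^2 and AVC = VC/Q = 81 - 16Q + Q^2.
AVC hits its minimum where MC = AVC, at Q = 8, giving min AVC = 81 - 16·8 + 8^2 = €17.
Since P = €129 ≥ min AVC = €17, price covers variable cost and the firm should produce.
Set P = MC: 129 = 81 - 32Q + 3Q^2 → -48 - 32Q + 3Q^2 = 0. The roots are Q = -4/3 and Q = 12; the profit-maximizing output is on the rising part of MC, so Q* = 12.
Check: AVC at Q = 12 is €33 ≤ P, so revenue covers variable cost.
Profit = P·Q − TC = 129·12 − 762 = €786.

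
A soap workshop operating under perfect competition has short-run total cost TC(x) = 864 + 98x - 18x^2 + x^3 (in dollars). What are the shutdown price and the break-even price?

AVC = 98 - 18x + x^2; minimized at x = 9, giving min AVC = $17. That is the shutdown price.
ATC = 864/x + 98 - 18x + x^2. Setting dATC/dx = −864/x^2 − 18 + 2x = 0 gives x = 12 (since 2·12^3 − 18·12^2 = 864).
min ATC = 864/12 + 98 − 18·12 + 12^2 = $98. That is the break-even price.
Between these two prices the firm operates at a loss; above $98 it earns a profit.

Shutdown price = $17; break-even price = $98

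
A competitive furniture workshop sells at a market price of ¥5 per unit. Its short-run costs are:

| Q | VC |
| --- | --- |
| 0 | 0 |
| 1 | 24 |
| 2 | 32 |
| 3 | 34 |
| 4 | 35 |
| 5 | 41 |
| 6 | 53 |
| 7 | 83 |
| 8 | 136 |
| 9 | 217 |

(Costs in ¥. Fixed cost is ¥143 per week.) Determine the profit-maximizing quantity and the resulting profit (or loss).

Profit at each row (π = 5Q − TC): Q=0: -143; Q=1: -162; Q=2: -165; Q=3: -162; Q=4: -158; Q=5: -159; Q=6: -166; Q=7: -191; Q=8: -239; Q=9: -315.
Profit is highest at Q = 0. Equivalently, the lowest AVC in the table is 41/5 ≈ ¥8.20 at Q = 5, and P = ¥5 falls below it — price never covers variable cost, so the firm shuts down and loses only its fixed cost.

Q = 0 (shut down); profit = -¥143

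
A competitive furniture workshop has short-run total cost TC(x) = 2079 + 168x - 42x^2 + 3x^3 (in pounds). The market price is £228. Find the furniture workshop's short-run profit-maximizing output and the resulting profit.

AVC = 168 - 42x + 3x^2 has its minimum £21 at x = 7; price £228 clears that bar, so the firm operates.
MC = 168 - 84x + 9x^2. Setting P = MC and taking the root on the rising branch gives x* = 10.
TR = 228·10 = 2280. TC = 2079 + 480 = 2559. Profit = 2280 − 2559 = -£279.
By producing, the firm covers all variable cost plus £1800 of fixed cost; shutting down would lose the full £2079.

Profit = -£279 at x = 10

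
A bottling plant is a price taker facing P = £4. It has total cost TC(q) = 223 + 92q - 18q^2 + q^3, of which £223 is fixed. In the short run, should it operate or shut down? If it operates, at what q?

Shut down

Strip out fixed cost: VC = 92q - 18q^2 + q^3. Then AVC = 92 - 18q + q^2 and MC = 92 - 36q + 3q^2.
AVC hits its minimum where MC = AVC, at q = 9, giving min AVC = 92 - 18·9 + 9^2 = £11.
Since P = £4 < min AVC = £11, price fails to cover variable cost at any output.
Shutting down limits the loss to fixed cost, £223.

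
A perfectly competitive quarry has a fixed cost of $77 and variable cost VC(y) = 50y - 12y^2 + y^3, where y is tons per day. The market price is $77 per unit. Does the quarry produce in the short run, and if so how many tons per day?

Variable cost is VC = 50y - 12y^2 + y^3, so AVC = VC/y = 50 - 12y + y^2 and MC = dTC/dy = 50 - 24y + 3y^2.
AVC hits its minimum where MC = AVC, at y = 6, giving min AVC = 50 - 12·6 + 6^2 = $14.
Since P = $77 ≥ min AVC = $14, price covers variable cost and the firm should produce.
P = MC gives -27 - 24y + 3y^2 = 0, with roots -1 and 9. Take the larger (rising MC): y* = 9.
Check: AVC at y = 9 is $23 ≤ P, so revenue covers variable cost.
Profit = P·y − TC = 77·9 − 284 = $409.

Produce at y = 9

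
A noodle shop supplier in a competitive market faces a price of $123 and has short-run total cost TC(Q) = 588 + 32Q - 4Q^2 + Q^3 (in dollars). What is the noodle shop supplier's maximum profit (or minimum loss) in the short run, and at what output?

Profit = -$98 at Q = 7

AVC = 32 - 4Q + Q^2; min AVC = $28 at Q = 2. Since P = $123 ≥ min AVC, the firm produces.
MC = 32 - 8Q + 3Q^2. Setting P = MC and taking the root on the rising branch gives Q* = 7.
TR = 123·7 = 861. TC = 588 + 371 = 959. Profit = 861 − 959 = -$98.
Shutting down would mean losing the fixed cost of $588, so operating at a loss of $98 is better by $490.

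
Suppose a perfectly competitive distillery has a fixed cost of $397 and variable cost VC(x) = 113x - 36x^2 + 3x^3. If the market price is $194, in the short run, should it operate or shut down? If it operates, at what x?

Produce at x = 9

Strip out fixed cost: VC = 113x - 36x^2 + 3x^3. Then AVC = 113 - 36x + 3x^2 and MC = 113 - 72x + 9x^2.
AVC hits its minimum where MC = AVC, at x = 6, giving min AVC = 113 - 36·6 + 3·6^2 = $5.
P = $194 exceeds min AVC = $5, so the firm stays open.
Solving P = MC: -81 - 72x + 9x^2 = 0 ⇒ x = -1 or 9. On the upward-sloping branch, x* = 9.
Check: AVC at x = 9 is $32 ≤ P, so revenue covers variable cost.
Profit = P·x − TC = 194·9 − 685 = $1061.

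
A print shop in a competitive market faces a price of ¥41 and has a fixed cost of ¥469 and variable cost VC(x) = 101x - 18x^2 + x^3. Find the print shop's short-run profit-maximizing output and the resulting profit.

Profit = -¥269 at x = 10

AVC = 101 - 18x + x^2 has its minimum ¥20 at x = 9; price ¥41 clears that bar, so the firm operates.
MC = 101 - 36x + 3x^2. Setting P = MC and taking the root on the rising branch gives x* = 10.
TR = 41·10 = 410. TC = 469 + 210 = 679. Profit = 410 − 679 = -¥269.
By producing, the firm covers all variable cost plus ¥200 of fixed cost; shutting down would lose the full ¥469.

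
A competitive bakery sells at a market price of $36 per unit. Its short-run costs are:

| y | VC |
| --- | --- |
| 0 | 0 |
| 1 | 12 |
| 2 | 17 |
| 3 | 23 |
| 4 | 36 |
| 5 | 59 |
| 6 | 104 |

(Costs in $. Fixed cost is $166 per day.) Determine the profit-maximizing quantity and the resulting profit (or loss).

y = 5; profit = -$45

Tabulate TR − TC: y=0: -166; y=1: -142; y=2: -111; y=3: -81; y=4: -58; y=5: -45; y=6: -54.
Profit is maximized at y = 5. AVC there is 59/5 = $11.80 ≤ P, so producing beats shutting down (which would give -$166).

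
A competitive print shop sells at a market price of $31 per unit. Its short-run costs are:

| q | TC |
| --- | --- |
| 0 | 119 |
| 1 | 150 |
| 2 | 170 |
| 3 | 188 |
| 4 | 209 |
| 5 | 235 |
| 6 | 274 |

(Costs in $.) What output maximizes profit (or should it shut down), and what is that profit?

q = 5; profit = -$80

Compute π = P·q − TC at each output: q=0: -119; q=1: -119; q=2: -108; q=3: -95; q=4: -85; q=5: -80; q=6: -88.
Profit is maximized at q = 5. AVC there is 116/5 = $23.20 ≤ P, so producing beats shutting down (which would give -$119).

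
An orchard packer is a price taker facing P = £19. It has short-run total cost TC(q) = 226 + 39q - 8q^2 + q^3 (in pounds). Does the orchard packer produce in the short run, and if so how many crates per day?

Variable cost is VC = 39q - 8q^2 + q^3, so AVC = VC/q = 39 - 8q + q^2 and MC = dTC/dq = 39 - 16q + 3q^2.
The AVC parabola has its vertex at q = 8/2 = 4, where AVC = 39 - 8·4 + 4^2 = £23.
With P < min AVC (£19 < £23), every unit sold adds to the loss.
The firm minimizes its loss by shutting down and losing only its fixed cost of £226.

Shut down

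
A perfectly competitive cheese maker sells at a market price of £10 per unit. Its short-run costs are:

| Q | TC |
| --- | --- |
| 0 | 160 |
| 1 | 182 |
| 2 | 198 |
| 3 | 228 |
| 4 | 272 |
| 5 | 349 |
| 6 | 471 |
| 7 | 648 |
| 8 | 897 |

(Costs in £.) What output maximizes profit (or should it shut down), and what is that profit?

Compute π = P·Q − TC at each output: Q=0: -160; Q=1: -172; Q=2: -178; Q=3: -198; Q=4: -232; Q=5: -299; Q=6: -411; Q=7: -578; Q=8: -817.
Profit is highest at Q = 0. Equivalently, the lowest AVC in the table is 38/2 ≈ £19 at Q = 2, and P = £10 falls below it — price never covers variable cost, so the firm shuts down and loses only its fixed cost.

Q = 0 (shut down); profit = -£160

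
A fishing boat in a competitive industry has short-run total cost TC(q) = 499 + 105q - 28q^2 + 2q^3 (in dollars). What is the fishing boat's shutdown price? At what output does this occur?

The firm shuts down when price falls below the minimum of average variable cost. AVC = VC/q = 105 - 28q + 2q^2.
At the minimum of AVC, MC = AVC. MC = 105 - 56q + 6q^2; setting MC = AVC gives 4q^2 - 28q = 0, so q = 7. min AVC = 7.
The firm shuts down for any P below $7.

$7 per unit, at q = 7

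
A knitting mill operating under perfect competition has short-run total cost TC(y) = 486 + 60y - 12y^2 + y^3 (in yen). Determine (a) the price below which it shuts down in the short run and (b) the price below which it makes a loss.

AVC = 60 - 12y + y^2; minimized at y = 6, giving min AVC = ¥24. That is the shutdown price.
ATC = 486/y + 60 - 12y + y^2. Setting dATC/dy = −486/y^2 − 12 + 2y = 0 gives y = 9 (since 2·9^3 − 12·9^2 = 486).
min ATC = 486/9 + 60 − 12·9 + 9^2 = ¥87. That is the break-even price.
For ¥24 ≤ P < ¥87 the firm produces at a loss; below ¥24 it shuts down.

Shutdown price = ¥24; break-even price = ¥87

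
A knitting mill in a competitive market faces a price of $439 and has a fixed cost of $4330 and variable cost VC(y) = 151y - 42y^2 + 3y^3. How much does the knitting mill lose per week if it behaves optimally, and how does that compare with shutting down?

AVC = 151 - 42y + 3y^2 has its minimum $4 at y = 7; price $439 clears that bar, so the firm operates.
MC = 151 - 84y + 9y^2. Setting P = MC and taking the root on the rising branch gives y* = 12.
TR = 439·12 = 5268. TC = 4330 + 948 = 5278. Profit = 5268 − 5278 = -$10.
By producing, the firm covers all variable cost plus $4320 of fixed cost; shutting down would lose the full $4330.

Profit = -$10 at y = 12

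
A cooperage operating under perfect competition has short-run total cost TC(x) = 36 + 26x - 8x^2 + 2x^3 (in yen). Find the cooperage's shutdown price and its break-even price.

Shutdown price = min AVC. AVC = 26 - 8x + 2x^2, with vertex at x = 2 and minimum ¥18.
ATC = 36/x + 26 - 8x + 2x^2. Setting dATC/dx = −36/x^2 − 8 + 4x = 0 gives x = 3 (since 4·3^3 − 8·3^2 = 36).
min ATC = 36/3 + 26 − 8·3 + 2·3^2 = ¥32. That is the break-even price.
For ¥18 ≤ P < ¥32 the firm produces at a loss; below ¥18 it shuts down.

Shutdown price = ¥18; break-even price = ¥32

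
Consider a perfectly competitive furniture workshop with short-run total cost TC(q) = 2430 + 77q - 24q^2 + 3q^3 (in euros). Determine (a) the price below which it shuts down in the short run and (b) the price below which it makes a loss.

Shutdown price = €29; break-even price = €374

AVC = 77 - 24q + 3q^2; minimized at q = 4, giving min AVC = €29. That is the shutdown price.
ATC = 2430/q + 77 - 24q + 3q^2. Setting dATC/dq = −2430/q^2 − 24 + 6q = 0 gives q = 9 (since 6·9^3 − 24·9^2 = 2430).
min ATC = 2430/9 + 77 − 24·9 + 3·9^2 = €374. That is the break-even price.
For €29 ≤ P < €374 the firm produces at a loss; below €29 it shuts down.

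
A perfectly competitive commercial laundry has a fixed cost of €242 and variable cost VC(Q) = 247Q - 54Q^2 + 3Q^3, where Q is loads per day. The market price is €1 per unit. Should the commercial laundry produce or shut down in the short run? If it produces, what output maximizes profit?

Shut down

Strip out fixed cost: VC = 247Q - 54Q^2 + 3Q^3. Then AVC = 247 - 54Q + 3Q^2 and MC = 247 - 108Q + 9Q^2.
AVC hits its minimum where MC = AVC, at Q = 9, giving min AVC = 247 - 54·9 + 3·9^2 = €4.
P = €1 lies below min AVC = €4; no output level covers variable cost.
Best response: produce nothing and absorb the €242 fixed cost.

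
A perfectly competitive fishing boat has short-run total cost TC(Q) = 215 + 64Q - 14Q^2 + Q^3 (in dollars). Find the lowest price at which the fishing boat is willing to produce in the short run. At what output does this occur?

Short-run supply begins at min AVC. From VC = 64Q - 14Q^2 + Q^3, AVC = 64 - 14Q + Q^2.
At the minimum of AVC, MC = AVC. MC = 64 - 28Q + 3Q^2; setting MC = AVC gives 2Q^2 - 14Q = 0, so Q = 7. min AVC = 15.
The firm shuts down for any P below $15.

$15 per unit, at Q = 7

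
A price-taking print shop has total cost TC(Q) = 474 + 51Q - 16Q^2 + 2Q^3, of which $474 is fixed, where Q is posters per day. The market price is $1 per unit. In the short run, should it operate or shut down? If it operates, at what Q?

Shut down

From TC, MC = TC'(Q) = 51 - 32Q + 6Q^2 and AVC = VC/Q = 51 - 16Q + 2Q^2.
The AVC parabola has its vertex at Q = 16/4 = 4, where AVC = 51 - 16·4 + 2·4^2 = $19.
P = $1 lies below min AVC = $19; no output level covers variable cost.
The firm minimizes its loss by shutting down and losing only its fixed cost of $474.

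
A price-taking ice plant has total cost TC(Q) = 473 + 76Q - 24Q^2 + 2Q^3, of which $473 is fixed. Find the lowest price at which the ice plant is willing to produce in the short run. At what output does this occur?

$4 per unit, at Q = 6

The firm shuts down when price falls below the minimum of average variable cost. AVC = VC/Q = 76 - 24Q + 2Q^2.
At the minimum of AVC, MC = AVC. MC = 76 - 48Q + 6Q^2; setting MC = AVC gives 4Q^2 - 24Q = 0, so Q = 6. min AVC = 4.
So the shutdown price is $4.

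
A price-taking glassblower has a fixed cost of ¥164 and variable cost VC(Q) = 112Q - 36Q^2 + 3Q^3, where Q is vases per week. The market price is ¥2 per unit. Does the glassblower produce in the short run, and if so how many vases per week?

Shut down

From TC, MC = TC'(Q) = 112 - 72Q + 9Q^2 and AVC = VC/Q = 112 - 36Q + 3Q^2.
AVC hits its minimum where MC = AVC, at Q = 6, giving min AVC = 112 - 36·6 + 3·6^2 = ¥4.
Since P = ¥2 < min AVC = ¥4, price fails to cover variable cost at any output.
Best response: produce nothing and absorb the ¥164 fixed cost.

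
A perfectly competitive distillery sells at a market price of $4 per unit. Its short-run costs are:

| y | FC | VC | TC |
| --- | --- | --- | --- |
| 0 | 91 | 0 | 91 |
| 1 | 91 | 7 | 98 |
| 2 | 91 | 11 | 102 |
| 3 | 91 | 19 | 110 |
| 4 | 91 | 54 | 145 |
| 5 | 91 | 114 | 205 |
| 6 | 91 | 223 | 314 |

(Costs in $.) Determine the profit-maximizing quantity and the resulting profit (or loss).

y = 0 (shut down); profit = -$91

Profit at each row (π = 4y − TC): y=0: -91; y=1: -94; y=2: -94; y=3: -98; y=4: -129; y=5: -185; y=6: -290.
Profit is highest at y = 0. Equivalently, the lowest AVC in the table is 11/2 ≈ $5.50 at y = 2, and P = $4 falls below it — price never covers variable cost, so the firm shuts down and loses only its fixed cost.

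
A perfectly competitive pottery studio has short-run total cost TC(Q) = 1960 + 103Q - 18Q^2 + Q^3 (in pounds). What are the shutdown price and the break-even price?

Shutdown price = £22; break-even price = £187

AVC = 103 - 18Q + Q^2; minimized at Q = 9, giving min AVC = £22. That is the shutdown price.
ATC = 1960/Q + 103 - 18Q + Q^2. Setting dATC/dQ = −1960/Q^2 − 18 + 2Q = 0 gives Q = 14 (since 2·14^3 − 18·14^2 = 1960).
min ATC = 1960/14 + 103 − 18·14 + 14^2 = £187. That is the break-even price.
For £22 ≤ P < £187 the firm produces at a loss; below £22 it shuts down.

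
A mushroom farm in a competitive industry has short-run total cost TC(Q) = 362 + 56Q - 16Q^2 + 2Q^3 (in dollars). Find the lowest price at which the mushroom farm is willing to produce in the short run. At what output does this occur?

The shutdown price is the minimum of AVC. VC = 56Q - 16Q^2 + 2Q^3, so AVC = 56 - 16Q + 2Q^2.
At the minimum of AVC, MC = AVC. MC = 56 - 32Q + 6Q^2; setting MC = AVC gives 4Q^2 - 16Q = 0, so Q = 4. min AVC = 24.
For P < $24 the firm produces nothing.

$24 per unit, at Q = 4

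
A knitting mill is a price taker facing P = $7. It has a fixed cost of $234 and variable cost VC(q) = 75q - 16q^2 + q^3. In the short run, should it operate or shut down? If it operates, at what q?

Variable cost is VC = 75q - 16q^2 + q^3, so AVC = VC/q = 75 - 16q + q^2 and MC = dTC/dq = 75 - 32q + 3q^2.
The AVC parabola has its vertex at q = 16/2 = 8, where AVC = 75 - 16·8 + 8^2 = $11.
Since P = $7 < min AVC = $11, price fails to cover variable cost at any output.
Shutting down limits the loss to fixed cost, $234.

Shut down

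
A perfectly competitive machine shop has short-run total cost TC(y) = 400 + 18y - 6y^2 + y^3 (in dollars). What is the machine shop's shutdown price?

The firm shuts down when price falls below the minimum of average variable cost. AVC = VC/y = 18 - 6y + y^2.
dAVC/dy = -6 + 2y = 0 gives y = 3. min AVC = 18 - 6·3 + 3^2 = 9.
For P < $9 the firm produces nothing.

$9 per unit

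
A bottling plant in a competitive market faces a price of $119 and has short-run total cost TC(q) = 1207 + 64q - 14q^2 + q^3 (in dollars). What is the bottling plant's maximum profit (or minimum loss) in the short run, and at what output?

AVC = 64 - 14q + q^2 has its minimum $15 at q = 7; price $119 clears that bar, so the firm operates.
With MC = 64 - 28q + 3q^2, P = MC on the upward-sloping part at q* = 11.
TR = 119·11 = 1309. TC = 1207 + 341 = 1548. Profit = 1309 − 1548 = -$239.
Shutting down would mean losing the fixed cost of $1207, so operating at a loss of $239 is better by $968.

Profit = -$239 at q = 11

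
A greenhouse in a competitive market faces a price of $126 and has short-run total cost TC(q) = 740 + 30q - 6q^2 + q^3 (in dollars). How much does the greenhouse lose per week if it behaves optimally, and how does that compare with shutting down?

Profit = -$100 at q = 8

AVC = 30 - 6q + q^2 has its minimum $21 at q = 3; price $126 clears that bar, so the firm operates.
With MC = 30 - 12q + 3q^2, P = MC on the upward-sloping part at q* = 8.
TR = 126·8 = 1008. TC = 740 + 368 = 1108. Profit = 1008 − 1108 = -$100.
That loss of $100 beats the $740 the firm would lose by shutting down; producing recovers $640 of fixed cost.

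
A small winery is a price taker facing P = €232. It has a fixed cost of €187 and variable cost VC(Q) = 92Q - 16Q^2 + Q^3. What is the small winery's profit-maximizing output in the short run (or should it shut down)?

Produce at Q = 14

Strip out fixed cost: VC = 92Q - 16Q^2 + Q^3. Then AVC = 92 - 16Q + Q^2 and MC = 92 - 32Q + 3Q^2.
The AVC parabola has its vertex at Q = 16/2 = 8, where AVC = 92 - 16·8 + 8^2 = €28.
P = €232 exceeds min AVC = €28, so the firm stays open.
Set P = MC: 232 = 92 - 32Q + 3Q^2 → -140 - 32Q + 3Q^2 = 0. The roots are Q = -10/3 and Q = 14; the profit-maximizing output is on the rising part of MC, so Q* = 14.
Check: AVC at Q = 14 is €64 ≤ P, so revenue covers variable cost.
Profit = P·Q − TC = 232·14 − 1083 = €2165.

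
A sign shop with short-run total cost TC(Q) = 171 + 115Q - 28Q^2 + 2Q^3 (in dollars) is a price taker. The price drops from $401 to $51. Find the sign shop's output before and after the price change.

Output falls from 13 to 8

MC = 115 - 56Q + 6Q^2; the shutdown threshold is min AVC = $17 (at Q = 7).
At P = $401 ≥ min AVC, set P = MC on the rising branch: Q = 13.
At P = $51 ≥ min AVC, set P = MC: Q = 8. The firm stays open but cuts output.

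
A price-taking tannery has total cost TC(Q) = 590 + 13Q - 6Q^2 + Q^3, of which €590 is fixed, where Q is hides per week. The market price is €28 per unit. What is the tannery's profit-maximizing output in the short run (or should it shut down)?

Produce at Q = 5

Variable cost is VC = 13Q - 6Q^2 + Q^3, so AVC = VC/Q = 13 - 6Q + Q^2 and MC = dTC/dQ = 13 - 12Q + 3Q^2.
AVC hits its minimum where MC = AVC, at Q = 3, giving min AVC = 13 - 6·3 + 3^2 = €4.
P = €28 exceeds min AVC = €4, so the firm stays open.
P = MC gives -15 - 12Q + 3Q^2 = 0, with roots -1 and 5. Take the larger (rising MC): Q* = 5.
Check: AVC at Q = 5 is €8 ≤ P, so revenue covers variable cost.
Profit = P·Q − TC = 28·5 − 630 = -€490, a loss, but smaller than the €590 fixed cost the firm would lose by shutting down.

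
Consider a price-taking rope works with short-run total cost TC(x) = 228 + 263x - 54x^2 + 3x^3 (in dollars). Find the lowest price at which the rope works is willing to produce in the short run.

$20 per unit

The firm shuts down when price falls below the minimum of average variable cost. AVC = VC/x = 263 - 54x + 3x^2.
At the minimum of AVC, MC = AVC. MC = 263 - 108x + 9x^2; setting MC = AVC gives 6x^2 - 54x = 0, so x = 9. min AVC = 20.
The firm shuts down for any P below $20.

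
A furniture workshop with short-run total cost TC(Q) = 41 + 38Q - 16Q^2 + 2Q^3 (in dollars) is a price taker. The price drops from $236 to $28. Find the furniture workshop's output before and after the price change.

Output falls from 9 to 5

AVC = 38 - 16Q + 2Q^2, minimized at Q = 4 where min AVC = $6. MC = 38 - 32Q + 6Q^2.
At P = $236 ≥ min AVC, set P = MC on the rising branch: Q = 9.
At P = $28 ≥ min AVC, set P = MC: Q = 5. The firm stays open but cuts output.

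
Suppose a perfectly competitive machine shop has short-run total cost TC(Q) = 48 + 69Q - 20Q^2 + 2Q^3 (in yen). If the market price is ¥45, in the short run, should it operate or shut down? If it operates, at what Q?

Produce at Q = 6

Variable cost is VC = 69Q - 20Q^2 + 2Q^3, so AVC = VC/Q = 69 - 20Q + 2Q^2 and MC = dTC/dQ = 69 - 40Q + 6Q^2.
The AVC parabola has its vertex at Q = 20/4 = 5, where AVC = 69 - 20·5 + 2·5^2 = ¥19.
Because ¥45 ≥ ¥19, revenue can cover variable cost; the firm operates.
Solving P = MC: 24 - 40Q + 6Q^2 = 0 ⇒ Q = 2/3 or 6. On the upward-sloping branch, Q* = 6.
Check: AVC at Q = 6 is ¥21 ≤ P, so revenue covers variable cost.
Profit = P·Q − TC = 45·6 − 174 = ¥96.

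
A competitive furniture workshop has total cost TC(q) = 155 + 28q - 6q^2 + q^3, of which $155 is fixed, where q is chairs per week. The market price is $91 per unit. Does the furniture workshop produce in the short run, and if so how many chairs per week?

Produce at q = 7

From TC, MC = TC'(q) = 28 - 12q + 3q^2 and AVC = VC/q = 28 - 6q + q^2.
AVC hits its minimum where MC = AVC, at q = 3, giving min AVC = 28 - 6·3 + 3^2 = $19.
Because $91 ≥ $19, revenue can cover variable cost; the firm operates.
Solving P = MC: -63 - 12q + 3q^2 = 0 ⇒ q = -3 or 7. On the upward-sloping branch, q* = 7.
Check: AVC at q = 7 is $35 ≤ P, so revenue covers variable cost.
Profit = P·q − TC = 91·7 − 400 = $237.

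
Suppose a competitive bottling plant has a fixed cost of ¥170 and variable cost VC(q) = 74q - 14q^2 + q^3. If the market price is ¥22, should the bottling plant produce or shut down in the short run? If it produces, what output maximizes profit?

From TC, MC = TC'(q) = 74 - 28q + 3q^2 and AVC = VC/q = 74 - 14q + q^2.
The AVC parabola has its vertex at q = 14/2 = 7, where AVC = 74 - 14·7 + 7^2 = ¥25.
P = ¥22 lies below min AVC = ¥25; no output level covers variable cost.
Shutting down limits the loss to fixed cost, ¥170.

Shut down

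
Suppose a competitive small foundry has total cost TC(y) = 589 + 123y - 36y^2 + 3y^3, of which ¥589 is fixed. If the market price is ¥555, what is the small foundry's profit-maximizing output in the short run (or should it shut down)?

Variable cost is VC = 123y - 36y^2 + 3y^3, so AVC = VC/y = 123 - 36y + 3y^2 and MC = dTC/dy = 123 - 72y + 9y^2.
AVC is minimized where dAVC/dy = -36 + 6y = 0, at y = 6; min AVC = 123 - 36·6 + 3·6^2 = ¥15.
P = ¥555 exceeds min AVC = ¥15, so the firm stays open.
Solving P = MC: -432 - 72y + 9y^2 = 0 ⇒ y = -4 or 12. On the upward-sloping branch, y* = 12.
Check: AVC at y = 12 is ¥123 ≤ P, so revenue covers variable cost.
Profit = P·y − TC = 555·12 − 2065 = ¥4595.

Produce at y = 12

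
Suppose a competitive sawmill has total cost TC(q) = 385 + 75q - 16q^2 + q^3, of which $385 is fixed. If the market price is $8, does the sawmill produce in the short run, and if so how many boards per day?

Shut down

Variable cost is VC = 75q - 16q^2 + q^3, so AVC = VC/q = 75 - 16q + q^2 and MC = dTC/dq = 75 - 32q + 3q^2.
AVC is minimized where dAVC/dq = -16 + 2q = 0, at q = 8; min AVC = 75 - 16·8 + 8^2 = $11.
With P < min AVC ($8 < $11), every unit sold adds to the loss.
Best response: produce nothing and absorb the $385 fixed cost.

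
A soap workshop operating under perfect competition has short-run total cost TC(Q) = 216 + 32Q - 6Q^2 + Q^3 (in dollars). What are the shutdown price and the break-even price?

AVC = 32 - 6Q + Q^2; minimized at Q = 3, giving min AVC = $23. That is the shutdown price.
ATC = 216/Q + 32 - 6Q + Q^2. Setting dATC/dQ = −216/Q^2 − 6 + 2Q = 0 gives Q = 6 (since 2·6^3 − 6·6^2 = 216).
min ATC = 216/6 + 32 − 6·6 + 6^2 = $68. That is the break-even price.
Between these two prices the firm operates at a loss; above $68 it earns a profit.

Shutdown price = $23; break-even price = $68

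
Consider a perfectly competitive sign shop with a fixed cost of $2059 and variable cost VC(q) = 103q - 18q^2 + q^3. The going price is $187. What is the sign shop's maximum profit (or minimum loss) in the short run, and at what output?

Profit = -$99 at q = 14

AVC = 103 - 18q + q^2; min AVC = $22 at q = 9. Since P = $187 ≥ min AVC, the firm produces.
MC = 103 - 36q + 3q^2. Setting P = MC and taking the root on the rising branch gives q* = 14.
TR = 187·14 = 2618. TC = 2059 + 658 = 2717. Profit = 2618 − 2717 = -$99.
Shutting down would mean losing the fixed cost of $2059, so operating at a loss of $99 is better by $1960.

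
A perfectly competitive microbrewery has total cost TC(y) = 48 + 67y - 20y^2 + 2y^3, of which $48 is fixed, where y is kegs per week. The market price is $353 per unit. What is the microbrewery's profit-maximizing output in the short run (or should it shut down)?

From TC, MC = TC'(y) = 67 - 40y + 6y^2 and AVC = VC/y = 67 - 20y + 2y^2.
AVC hits its minimum where MC = AVC, at y = 5, giving min AVC = 67 - 20·5 + 2·5^2 = $17.
Since P = $353 ≥ min AVC = $17, price covers variable cost and the firm should produce.
P = MC gives -286 - 40y + 6y^2 = 0, with roots -13/3 and 11. Take the larger (rising MC): y* = 11.
Check: AVC at y = 11 is $89 ≤ P, so revenue covers variable cost.
Profit = P·y − TC = 353·11 − 1027 = $2856.

Produce at y = 11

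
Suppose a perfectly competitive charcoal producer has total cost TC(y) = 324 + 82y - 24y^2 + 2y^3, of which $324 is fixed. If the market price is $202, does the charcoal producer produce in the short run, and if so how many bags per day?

Produce at y = 10

Strip out fixed cost: VC = 82y - 24y^2 + 2y^3. Then AVC = 82 - 24y + 2y^2 and MC = 82 - 48y + 6y^2.
AVC hits its minimum where MC = AVC, at y = 6, giving min AVC = 82 - 24·6 + 2·6^2 = $10.
Since P = $202 ≥ min AVC = $10, price covers variable cost and the firm should produce.
Solving P = MC: -120 - 48y + 6y^2 = 0 ⇒ y = -2 or 10. On the upward-sloping branch, y* = 10.
Check: AVC at y = 10 is $42 ≤ P, so revenue covers variable cost.
Profit = P·y − TC = 202·10 − 744 = $1276.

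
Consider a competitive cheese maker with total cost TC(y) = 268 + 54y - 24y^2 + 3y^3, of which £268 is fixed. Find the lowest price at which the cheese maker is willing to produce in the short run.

£6 per unit

The shutdown price is the minimum of AVC. VC = 54y - 24y^2 + 3y^3, so AVC = 54 - 24y + 3y^2.
At the minimum of AVC, MC = AVC. MC = 54 - 48y + 9y^2; setting MC = AVC gives 6y^2 - 24y = 0, so y = 4. min AVC = 6.
For P < £6 the firm produces nothing.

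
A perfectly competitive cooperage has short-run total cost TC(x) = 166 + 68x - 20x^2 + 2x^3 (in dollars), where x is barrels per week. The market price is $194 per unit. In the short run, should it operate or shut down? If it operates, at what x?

Produce at x = 9

Strip out fixed cost: VC = 68x - 20x^2 + 2x^3. Then AVC = 68 - 20x + 2x^2 and MC = 68 - 40x + 6x^2.
AVC hits its minimum where MC = AVC, at x = 5, giving min AVC = 68 - 20·5 + 2·5^2 = $18.
P = $194 exceeds min AVC = $18, so the firm stays open.
Set P = MC: 194 = 68 - 40x + 6x^2 → -126 - 40x + 6x^2 = 0. The roots are x = -7/3 and x = 9; the profit-maximizing output is on the rising part of MC, so x* = 9.
Check: AVC at x = 9 is $50 ≤ P, so revenue covers variable cost.
Profit = P·x − TC = 194·9 − 616 = $1130.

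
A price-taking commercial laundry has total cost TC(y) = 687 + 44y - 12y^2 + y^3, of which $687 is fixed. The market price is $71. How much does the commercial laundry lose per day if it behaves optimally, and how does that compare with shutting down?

AVC = 44 - 12y + y^2; min AVC = $8 at y = 6. Since P = $71 ≥ min AVC, the firm produces.
MC = 44 - 24y + 3y^2. Setting P = MC and taking the root on the rising branch gives y* = 9.
TR = 71·9 = 639. TC = 687 + 153 = 840. Profit = 639 − 840 = -$201.
By producing, the firm covers all variable cost plus $486 of fixed cost; shutting down would lose the full $687.

Profit = -$201 at y = 9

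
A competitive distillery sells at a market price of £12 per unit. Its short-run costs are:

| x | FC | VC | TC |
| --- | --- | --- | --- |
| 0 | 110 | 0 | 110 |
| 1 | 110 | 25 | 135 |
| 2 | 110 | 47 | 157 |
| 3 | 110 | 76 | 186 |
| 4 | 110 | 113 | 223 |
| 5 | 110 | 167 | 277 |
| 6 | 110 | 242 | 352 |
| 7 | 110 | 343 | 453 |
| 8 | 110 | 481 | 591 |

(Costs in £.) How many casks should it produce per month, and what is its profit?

Compute π = P·x − TC at each output: x=0: -110; x=1: -123; x=2: -133; x=3: -150; x=4: -175; x=5: -217; x=6: -280; x=7: -369; x=8: -495.
Profit is highest at x = 0. Equivalently, the lowest AVC in the table is 47/2 ≈ £23.50 at x = 2, and P = £12 falls below it — price never covers variable cost, so the firm shuts down and loses only its fixed cost.

x = 0 (shut down); profit = -£110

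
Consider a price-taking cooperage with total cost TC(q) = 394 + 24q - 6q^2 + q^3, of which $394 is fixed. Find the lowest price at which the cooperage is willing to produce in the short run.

The shutdown price is the minimum of AVC. VC = 24q - 6q^2 + q^3, so AVC = 24 - 6q + q^2.
dAVC/dq = -6 + 2q = 0 gives q = 3. min AVC = 24 - 6·3 + 3^2 = 15.
For P < $15 the firm produces nothing.

$15 per unit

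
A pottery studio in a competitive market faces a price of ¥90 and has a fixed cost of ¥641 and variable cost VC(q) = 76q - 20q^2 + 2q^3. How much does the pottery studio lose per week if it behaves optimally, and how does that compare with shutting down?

AVC = 76 - 20q + 2q^2 has its minimum ¥26 at q = 5; price ¥90 clears that bar, so the firm operates.
With MC = 76 - 40q + 6q^2, P = MC on the upward-sloping part at q* = 7.
TR = 90·7 = 630. TC = 641 + 238 = 879. Profit = 630 − 879 = -¥249.
By producing, the firm covers all variable cost plus ¥392 of fixed cost; shutting down would lose the full ¥641.

Profit = -¥249 at q = 7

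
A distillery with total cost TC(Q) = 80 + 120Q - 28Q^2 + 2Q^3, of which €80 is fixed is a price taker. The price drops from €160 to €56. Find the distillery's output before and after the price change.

Output falls from 10 to 8

AVC = 120 - 28Q + 2Q^2, minimized at Q = 7 where min AVC = €22. MC = 120 - 56Q + 6Q^2.
With P = €160 above the shutdown price, P = MC gives Q = 10.
At P = €56 ≥ min AVC, set P = MC: Q = 8. The firm stays open but cuts output.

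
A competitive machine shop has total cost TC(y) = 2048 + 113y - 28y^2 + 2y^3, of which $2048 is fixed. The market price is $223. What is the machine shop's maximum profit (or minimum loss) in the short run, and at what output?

Profit = -$112 at y = 11

AVC = 113 - 28y + 2y^2; min AVC = $15 at y = 7. Since P = $223 ≥ min AVC, the firm produces.
With MC = 113 - 56y + 6y^2, P = MC on the upward-sloping part at y* = 11.
TR = 223·11 = 2453. TC = 2048 + 517 = 2565. Profit = 2453 − 2565 = -$112.
By producing, the firm covers all variable cost plus $1936 of fixed cost; shutting down would lose the full $2048.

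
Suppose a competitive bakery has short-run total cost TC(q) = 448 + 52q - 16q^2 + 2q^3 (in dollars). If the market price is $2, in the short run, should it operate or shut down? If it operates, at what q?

From TC, MC = TC'(q) = 52 - 32q + 6q^2 and AVC = VC/q = 52 - 16q + 2q^2.
AVC hits its minimum where MC = AVC, at q = 4, giving min AVC = 52 - 16·4 + 2·4^2 = $20.
With P < min AVC ($2 < $20), every unit sold adds to the loss.
Best response: produce nothing and absorb the $448 fixed cost.

Shut down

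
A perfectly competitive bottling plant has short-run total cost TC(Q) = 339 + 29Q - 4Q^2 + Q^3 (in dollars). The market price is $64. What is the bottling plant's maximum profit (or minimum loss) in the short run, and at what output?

Profit = -$189 at Q = 5

AVC = 29 - 4Q + Q^2; min AVC = $25 at Q = 2. Since P = $64 ≥ min AVC, the firm produces.
With MC = 29 - 8Q + 3Q^2, P = MC on the upward-sloping part at Q* = 5.
TR = 64·5 = 320. TC = 339 + 170 = 509. Profit = 320 − 509 = -$189.
Shutting down would mean losing the fixed cost of $339, so operating at a loss of $189 is better by $150.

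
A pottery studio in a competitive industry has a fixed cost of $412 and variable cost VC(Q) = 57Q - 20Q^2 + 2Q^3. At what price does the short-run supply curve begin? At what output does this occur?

$7 per unit, at Q = 5

Short-run supply begins at min AVC. From VC = 57Q - 20Q^2 + 2Q^3, AVC = 57 - 20Q + 2Q^2.
At the minimum of AVC, MC = AVC. MC = 57 - 40Q + 6Q^2; setting MC = AVC gives 4Q^2 - 20Q = 0, so Q = 5. min AVC = 7.
The firm shuts down for any P below $7.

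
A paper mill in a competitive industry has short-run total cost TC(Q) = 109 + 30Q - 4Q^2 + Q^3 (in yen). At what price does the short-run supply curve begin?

The shutdown price is the minimum of AVC. VC = 30Q - 4Q^2 + Q^3, so AVC = 30 - 4Q + Q^2.
dAVC/dQ = -4 + 2Q = 0 gives Q = 2. min AVC = 30 - 4·2 + 2^2 = 26.
The firm shuts down for any P below ¥26.

¥26 per unit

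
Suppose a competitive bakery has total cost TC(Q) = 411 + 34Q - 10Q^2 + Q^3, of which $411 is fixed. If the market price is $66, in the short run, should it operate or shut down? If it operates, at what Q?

From TC, MC = TC'(Q) = 34 - 20Q + 3Q^2 and AVC = VC/Q = 34 - 10Q + Q^2.
The AVC parabola has its vertex at Q = 10/2 = 5, where AVC = 34 - 10·5 + 5^2 = $9.
Since P = $66 ≥ min AVC = $9, price covers variable cost and the firm should produce.
P = MC gives -32 - 20Q + 3Q^2 = 0, with roots -4/3 and 8. Take the larger (rising MC): Q* = 8.
Check: AVC at Q = 8 is $18 ≤ P, so revenue covers variable cost.
Profit = P·Q − TC = 66·8 − 555 = -$27, a loss, but smaller than the $411 fixed cost the firm would lose by shutting down.

Produce at Q = 8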